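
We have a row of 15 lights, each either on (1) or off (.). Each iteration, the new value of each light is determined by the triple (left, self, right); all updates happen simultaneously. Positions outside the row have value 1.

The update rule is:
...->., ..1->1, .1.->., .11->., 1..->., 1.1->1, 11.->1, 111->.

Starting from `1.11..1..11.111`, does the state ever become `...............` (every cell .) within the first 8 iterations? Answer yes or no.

11.1.1..1.11...
.11.1..1.1.1..1
1.11..1.1.1..1.
11.1.1.1.1..1.1
.11.1.1.1..1.1.
1.11.1.1..1.1.1
11.11.1..1.1.1.
.11.11..1.1.1.1
iteration 8 is .11.11..1.1.1.1, still not uniform .

no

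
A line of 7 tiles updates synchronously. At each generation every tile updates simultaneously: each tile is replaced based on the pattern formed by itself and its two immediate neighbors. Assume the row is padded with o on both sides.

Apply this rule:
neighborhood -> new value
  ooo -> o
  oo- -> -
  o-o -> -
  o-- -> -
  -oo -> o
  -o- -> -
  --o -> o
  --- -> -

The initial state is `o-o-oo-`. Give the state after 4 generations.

-o--ooo

----o--
---o--o
--o--oo
-o--ooo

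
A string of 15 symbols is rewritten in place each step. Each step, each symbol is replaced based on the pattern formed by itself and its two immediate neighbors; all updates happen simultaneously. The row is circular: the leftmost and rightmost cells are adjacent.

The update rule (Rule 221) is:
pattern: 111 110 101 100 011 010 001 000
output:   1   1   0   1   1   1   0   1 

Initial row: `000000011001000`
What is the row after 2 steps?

111111011101111
111111011101111

111111011101111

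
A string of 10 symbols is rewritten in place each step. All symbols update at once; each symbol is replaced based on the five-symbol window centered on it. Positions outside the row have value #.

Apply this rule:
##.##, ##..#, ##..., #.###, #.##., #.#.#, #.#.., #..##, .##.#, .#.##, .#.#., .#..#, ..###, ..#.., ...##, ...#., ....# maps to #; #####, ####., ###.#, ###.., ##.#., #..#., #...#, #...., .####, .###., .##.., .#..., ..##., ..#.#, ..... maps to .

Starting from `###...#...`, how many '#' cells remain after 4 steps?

5

...#.##..#
#.#.##.###
..######..
###.....##
count of #: 5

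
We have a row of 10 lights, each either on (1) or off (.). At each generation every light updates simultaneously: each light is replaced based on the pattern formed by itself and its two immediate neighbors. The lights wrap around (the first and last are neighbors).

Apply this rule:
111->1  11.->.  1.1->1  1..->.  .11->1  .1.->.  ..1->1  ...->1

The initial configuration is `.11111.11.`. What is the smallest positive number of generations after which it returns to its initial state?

generation 1: 11111.11..
generation 2: 1111.11..1
generation 3: 111.11..11
generation 4: 11.11..111
generation 5: 1.11..1111
generation 6: .11..11111
generation 7: 11..11111.
generation 8: 1..11111.1
generation 9: ..11111.11
generation 10: .11111.11.

10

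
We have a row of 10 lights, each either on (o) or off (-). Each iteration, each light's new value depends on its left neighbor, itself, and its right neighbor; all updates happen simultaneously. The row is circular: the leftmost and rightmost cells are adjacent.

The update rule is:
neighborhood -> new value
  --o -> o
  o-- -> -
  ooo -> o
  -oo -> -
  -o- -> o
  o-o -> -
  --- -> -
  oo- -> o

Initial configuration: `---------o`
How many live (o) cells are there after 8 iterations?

--------oo
-------o-o
------oo-o
-----o-o-o
----oo-o-o
---o-o-o-o
--oo-o-o-o
-o-o-o-o-o
count of o: 5

5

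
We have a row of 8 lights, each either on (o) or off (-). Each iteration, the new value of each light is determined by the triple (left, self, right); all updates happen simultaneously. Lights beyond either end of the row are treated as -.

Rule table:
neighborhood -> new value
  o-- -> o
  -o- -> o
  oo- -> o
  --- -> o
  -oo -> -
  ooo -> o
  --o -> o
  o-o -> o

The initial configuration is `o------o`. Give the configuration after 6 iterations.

o-oo-ooo

oooooooo
-ooooooo
o-oooooo
oo-ooooo
-oo-oooo
o-oo-ooo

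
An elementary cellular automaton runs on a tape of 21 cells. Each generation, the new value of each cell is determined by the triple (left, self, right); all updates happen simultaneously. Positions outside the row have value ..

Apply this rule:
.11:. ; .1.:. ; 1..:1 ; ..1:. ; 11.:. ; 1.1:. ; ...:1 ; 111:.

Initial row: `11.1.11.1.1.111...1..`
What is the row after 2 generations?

...............11..11
11111111111111...1...

11111111111111...1...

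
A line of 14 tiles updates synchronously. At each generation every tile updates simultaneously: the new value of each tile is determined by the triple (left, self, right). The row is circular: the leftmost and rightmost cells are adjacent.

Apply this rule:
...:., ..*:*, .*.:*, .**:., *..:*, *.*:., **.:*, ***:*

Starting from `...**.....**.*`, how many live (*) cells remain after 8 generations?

10

generation 1: *.*.**...*.*.*
generation 2: *.*..**.**.*..
generation 3: *.***.*..*.***
generation 4: *..**.****..**
generation 5: ***.*..*****.*
generation 6: ***.***.****..
generation 7: .**..**..*****
generation 8: ..***.***.****
count of *: 10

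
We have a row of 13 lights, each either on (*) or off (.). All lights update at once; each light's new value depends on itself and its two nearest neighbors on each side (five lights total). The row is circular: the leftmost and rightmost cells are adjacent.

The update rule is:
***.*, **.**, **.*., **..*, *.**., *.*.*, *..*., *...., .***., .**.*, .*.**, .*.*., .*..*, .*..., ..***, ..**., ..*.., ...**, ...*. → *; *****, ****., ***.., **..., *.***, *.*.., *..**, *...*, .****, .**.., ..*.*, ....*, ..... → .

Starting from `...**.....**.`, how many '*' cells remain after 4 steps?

*.**..*..**..
.**.****.*.**
****...******
......**.....
count of *: 2

2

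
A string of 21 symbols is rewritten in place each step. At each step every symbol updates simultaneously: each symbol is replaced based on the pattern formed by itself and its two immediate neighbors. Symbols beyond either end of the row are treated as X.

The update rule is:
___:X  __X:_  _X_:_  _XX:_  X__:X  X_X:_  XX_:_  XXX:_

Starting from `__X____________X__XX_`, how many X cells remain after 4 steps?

X__XXXXXXXXXXX__X____
_X____________X__XXX_
__XXXXXXXXXXX__X_____
X____________X__XXXX_
count of X: 6

6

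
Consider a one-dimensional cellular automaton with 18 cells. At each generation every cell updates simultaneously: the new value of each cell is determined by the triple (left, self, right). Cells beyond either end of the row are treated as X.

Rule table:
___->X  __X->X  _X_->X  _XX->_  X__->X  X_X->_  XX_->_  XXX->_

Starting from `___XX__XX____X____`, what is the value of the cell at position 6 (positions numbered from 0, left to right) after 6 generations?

generation 1: XXX__XX__XXXXXXXXX
generation 2: ___XX__XX_________
generation 3: XXX__XX__XXXXXXXXX  (repeats generation 1; period 2)
generation 6: ___XX__XX_________
position 6 holds _

_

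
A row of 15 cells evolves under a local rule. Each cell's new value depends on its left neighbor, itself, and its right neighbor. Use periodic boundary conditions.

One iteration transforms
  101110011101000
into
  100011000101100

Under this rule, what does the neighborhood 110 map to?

1

At position 4 the neighborhood is 110; the next row has 1 there.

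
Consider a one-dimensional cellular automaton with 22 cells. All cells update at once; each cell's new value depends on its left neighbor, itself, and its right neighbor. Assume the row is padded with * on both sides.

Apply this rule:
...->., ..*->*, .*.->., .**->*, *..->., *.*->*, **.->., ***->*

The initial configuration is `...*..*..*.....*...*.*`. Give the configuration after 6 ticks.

*..*.....*...*.*******

tick 1: ..*..*..*.....*...*.**
tick 2: .*..*..*.....*...*.***
tick 3: *..*..*.....*...*.****
tick 4: ..*..*.....*...*.*****
tick 5: .*..*.....*...*.******
tick 6: *..*.....*...*.*******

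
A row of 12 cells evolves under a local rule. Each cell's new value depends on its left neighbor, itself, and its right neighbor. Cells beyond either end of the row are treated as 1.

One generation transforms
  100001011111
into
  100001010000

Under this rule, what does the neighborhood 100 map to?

0

At position 1 the neighborhood is 100; the next row has 0 there.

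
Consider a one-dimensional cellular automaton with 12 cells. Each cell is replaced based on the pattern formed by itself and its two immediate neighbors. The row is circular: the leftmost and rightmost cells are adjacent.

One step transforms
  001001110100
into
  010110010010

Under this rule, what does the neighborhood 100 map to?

At position 3 the neighborhood is 100; the next row has 1 there.

1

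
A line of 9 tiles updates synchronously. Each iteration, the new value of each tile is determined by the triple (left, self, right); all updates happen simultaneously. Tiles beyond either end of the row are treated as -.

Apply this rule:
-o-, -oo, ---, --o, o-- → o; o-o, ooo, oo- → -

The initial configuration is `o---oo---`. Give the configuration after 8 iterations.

o--------

ooooo-ooo
o-----o--
ooooooooo
o--------
ooooooooo  (repeats iteration 3; period 2)
iteration 8: o--------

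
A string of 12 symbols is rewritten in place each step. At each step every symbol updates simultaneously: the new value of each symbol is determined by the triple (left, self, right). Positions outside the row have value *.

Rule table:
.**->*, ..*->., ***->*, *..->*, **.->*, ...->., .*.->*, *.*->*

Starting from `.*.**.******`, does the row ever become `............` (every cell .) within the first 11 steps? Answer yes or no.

no

step 1: ************
step 2: ************  (fixed point — unchanged through step 11)
step 11 is ************, still not uniform .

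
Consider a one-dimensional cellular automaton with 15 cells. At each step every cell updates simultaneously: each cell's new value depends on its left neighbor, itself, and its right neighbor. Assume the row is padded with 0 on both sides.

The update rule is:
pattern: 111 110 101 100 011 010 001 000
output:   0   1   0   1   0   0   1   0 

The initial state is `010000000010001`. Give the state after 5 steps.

101000000101010
000100001000001
001010010100010
010001100010101
101010110100000

101010110100000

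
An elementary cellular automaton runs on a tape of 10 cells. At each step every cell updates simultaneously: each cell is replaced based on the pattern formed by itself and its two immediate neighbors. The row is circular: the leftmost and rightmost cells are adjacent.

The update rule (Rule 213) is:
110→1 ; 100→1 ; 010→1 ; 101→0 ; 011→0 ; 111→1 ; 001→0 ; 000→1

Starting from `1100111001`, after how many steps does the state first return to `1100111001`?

5

1110011100
0111001110
0011100111
1001110011
1100111001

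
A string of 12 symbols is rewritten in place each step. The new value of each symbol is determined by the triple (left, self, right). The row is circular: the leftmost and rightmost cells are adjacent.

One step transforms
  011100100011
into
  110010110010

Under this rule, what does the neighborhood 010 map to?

At position 6 the neighborhood is 010; the next row has 1 there.

1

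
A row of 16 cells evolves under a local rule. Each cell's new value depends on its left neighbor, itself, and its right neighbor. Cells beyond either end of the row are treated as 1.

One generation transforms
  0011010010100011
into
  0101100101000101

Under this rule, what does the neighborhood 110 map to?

1

At position 3 the neighborhood is 110; the next row has 1 there.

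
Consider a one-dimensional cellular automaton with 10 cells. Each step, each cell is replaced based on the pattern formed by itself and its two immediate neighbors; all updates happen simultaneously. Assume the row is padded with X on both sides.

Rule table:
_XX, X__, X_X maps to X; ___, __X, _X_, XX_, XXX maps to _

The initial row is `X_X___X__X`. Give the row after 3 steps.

step 1: _X_X___X_X
step 2: X_X_X___XX
step 3: _X_X_X__X_

_X_X_X__X_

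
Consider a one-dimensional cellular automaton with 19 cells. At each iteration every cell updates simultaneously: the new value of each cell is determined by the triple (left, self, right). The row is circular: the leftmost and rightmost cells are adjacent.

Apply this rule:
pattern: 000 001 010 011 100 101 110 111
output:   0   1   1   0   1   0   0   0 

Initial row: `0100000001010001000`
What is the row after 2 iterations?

0001000100000000011

iteration 1: 1110000011011011100
iteration 2: 0001000100000000011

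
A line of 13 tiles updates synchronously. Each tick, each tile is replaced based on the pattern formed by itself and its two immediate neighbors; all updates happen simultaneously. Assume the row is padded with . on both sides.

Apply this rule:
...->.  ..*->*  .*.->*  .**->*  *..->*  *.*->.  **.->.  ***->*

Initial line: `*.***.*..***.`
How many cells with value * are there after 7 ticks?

tick 1: *.**..*****.*
tick 2: *.*.******..*
tick 3: *.*.*****.***
tick 4: *.*.****..**.
tick 5: *.*.***.***.*
tick 6: *.*.**..**..*
tick 7: *.*.*.***.***
count of *: 9

9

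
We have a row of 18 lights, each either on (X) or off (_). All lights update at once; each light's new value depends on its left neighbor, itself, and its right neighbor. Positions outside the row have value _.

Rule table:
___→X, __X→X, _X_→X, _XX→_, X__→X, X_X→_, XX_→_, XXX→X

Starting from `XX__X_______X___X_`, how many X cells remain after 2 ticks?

tick 1: __XXXXXXXXXXXXXXXX
tick 2: XX_XXXXXXXXXXXXXX_
count of X: 16

16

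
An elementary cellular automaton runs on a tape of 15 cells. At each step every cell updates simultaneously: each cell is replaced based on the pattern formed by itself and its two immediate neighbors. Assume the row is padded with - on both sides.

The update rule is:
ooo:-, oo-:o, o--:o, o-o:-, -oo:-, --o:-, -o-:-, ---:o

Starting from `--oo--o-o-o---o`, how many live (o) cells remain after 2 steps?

10

o--oo------oo--
-o--oooooo--ooo
count of o: 10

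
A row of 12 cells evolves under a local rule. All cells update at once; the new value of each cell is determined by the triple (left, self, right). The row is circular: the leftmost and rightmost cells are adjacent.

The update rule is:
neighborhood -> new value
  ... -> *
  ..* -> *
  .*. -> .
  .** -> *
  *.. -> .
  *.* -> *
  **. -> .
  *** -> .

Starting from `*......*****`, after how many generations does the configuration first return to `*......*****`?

12

generation 1: ..******....
generation 2: ***......***
generation 3: ....******..
generation 4: *****......*
generation 5: ......******
generation 6: .******.....
generation 7: **......****
generation 8: ...******...
generation 9: ****......**
generation 10: .....******.
generation 11: ******......
generation 12: *......*****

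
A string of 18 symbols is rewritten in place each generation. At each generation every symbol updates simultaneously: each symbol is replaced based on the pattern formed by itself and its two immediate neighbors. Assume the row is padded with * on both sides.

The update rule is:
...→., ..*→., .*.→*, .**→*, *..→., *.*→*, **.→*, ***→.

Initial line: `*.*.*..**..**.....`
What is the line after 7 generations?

....*..**..**.....

generation 1: *****..**..**.....
generation 2: ....*..**..**.....
generation 3: ....*..**..**.....  (fixed point — unchanged through generation 7)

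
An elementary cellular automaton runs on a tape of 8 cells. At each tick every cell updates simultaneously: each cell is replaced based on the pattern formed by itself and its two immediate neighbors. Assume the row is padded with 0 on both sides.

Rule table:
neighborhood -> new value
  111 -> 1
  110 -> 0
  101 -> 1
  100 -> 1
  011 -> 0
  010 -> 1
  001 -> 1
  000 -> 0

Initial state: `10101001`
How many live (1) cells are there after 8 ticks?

tick 1: 11111111
tick 2: 01111110
tick 3: 10111101
tick 4: 11011011
tick 5: 00100100
tick 6: 01111110  (repeats tick 2; period 4)
tick 8: 11011011
count of 1: 6

6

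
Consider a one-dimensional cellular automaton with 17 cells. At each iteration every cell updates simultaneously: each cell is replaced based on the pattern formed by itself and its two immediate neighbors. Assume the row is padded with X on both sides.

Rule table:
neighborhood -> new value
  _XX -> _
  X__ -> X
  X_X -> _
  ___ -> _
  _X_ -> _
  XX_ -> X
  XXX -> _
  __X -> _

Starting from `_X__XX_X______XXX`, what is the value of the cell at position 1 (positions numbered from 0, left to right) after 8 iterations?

X

__X__X__X________
X__X__X__X_______
XX__X__X__X______
_XX__X__X__X_____
__XX__X__X__X____
X__XX__X__X__X___
XX__XX__X__X__X__
_XX__XX__X__X__X_
position 1 holds X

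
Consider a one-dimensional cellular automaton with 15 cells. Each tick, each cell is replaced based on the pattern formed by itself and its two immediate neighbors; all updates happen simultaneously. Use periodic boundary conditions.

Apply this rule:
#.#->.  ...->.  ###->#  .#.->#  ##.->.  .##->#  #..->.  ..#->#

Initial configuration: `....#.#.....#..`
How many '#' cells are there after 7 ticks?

...##.#....##..
..##..#...##...
.##..##..##....
##..##..##.....
#..##..##.....#
..##..##.....##
.##..##.....##.
count of #: 6

6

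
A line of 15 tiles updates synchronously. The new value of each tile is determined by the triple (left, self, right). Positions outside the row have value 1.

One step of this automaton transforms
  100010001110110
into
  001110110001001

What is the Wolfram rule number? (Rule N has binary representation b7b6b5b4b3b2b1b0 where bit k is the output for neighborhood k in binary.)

position 9: 111 → 0  (bit 7 = 0)
position 0: 110 → 0  (bit 6 = 0)
position 11: 101 → 1  (bit 5 = 1)
position 1: 100 → 0  (bit 4 = 0)
position 8: 011 → 0  (bit 3 = 0)
position 4: 010 → 1  (bit 2 = 1)
position 3: 001 → 1  (bit 1 = 1)
position 2: 000 → 1  (bit 0 = 1)
bits b7..b0 = 00100111 = 39

39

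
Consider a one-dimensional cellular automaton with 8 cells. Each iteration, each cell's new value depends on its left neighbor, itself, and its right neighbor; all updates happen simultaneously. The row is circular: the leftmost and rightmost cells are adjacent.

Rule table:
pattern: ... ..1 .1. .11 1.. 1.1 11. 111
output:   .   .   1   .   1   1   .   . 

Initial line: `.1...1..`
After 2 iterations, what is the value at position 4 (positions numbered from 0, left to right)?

.11..11.
...1...1
position 4 holds .

.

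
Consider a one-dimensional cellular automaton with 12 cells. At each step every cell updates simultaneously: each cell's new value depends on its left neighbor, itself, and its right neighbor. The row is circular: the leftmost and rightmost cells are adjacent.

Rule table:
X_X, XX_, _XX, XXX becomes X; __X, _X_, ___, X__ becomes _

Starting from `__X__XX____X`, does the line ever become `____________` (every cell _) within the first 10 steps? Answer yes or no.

no

_____XX_____
_____XX_____  (fixed point — unchanged through step 10)
step 10 is _____XX_____, still not uniform _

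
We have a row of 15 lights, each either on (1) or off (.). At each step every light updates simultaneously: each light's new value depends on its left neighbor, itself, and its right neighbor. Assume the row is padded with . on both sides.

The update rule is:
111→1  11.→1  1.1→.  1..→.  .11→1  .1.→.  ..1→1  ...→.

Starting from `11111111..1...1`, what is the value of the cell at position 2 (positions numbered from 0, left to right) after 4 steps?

1

step 1: 11111111.1...1.
step 2: 11111111....1..
step 3: 11111111...1...
step 4: 11111111..1....
position 2 holds 1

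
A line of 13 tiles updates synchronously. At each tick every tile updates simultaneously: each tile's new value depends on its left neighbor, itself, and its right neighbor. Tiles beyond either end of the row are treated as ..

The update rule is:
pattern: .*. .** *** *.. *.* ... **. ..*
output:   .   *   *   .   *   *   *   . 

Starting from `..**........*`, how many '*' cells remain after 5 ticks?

11

tick 1: *.**.******..
tick 2: .**********.*
tick 3: .***********.
tick 4: .***********.  (fixed point — unchanged through tick 5)
count of *: 11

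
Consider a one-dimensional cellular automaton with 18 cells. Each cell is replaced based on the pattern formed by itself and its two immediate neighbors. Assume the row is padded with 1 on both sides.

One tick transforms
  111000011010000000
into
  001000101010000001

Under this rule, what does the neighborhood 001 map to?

At position 6 the neighborhood is 001; the next row has 1 there.

1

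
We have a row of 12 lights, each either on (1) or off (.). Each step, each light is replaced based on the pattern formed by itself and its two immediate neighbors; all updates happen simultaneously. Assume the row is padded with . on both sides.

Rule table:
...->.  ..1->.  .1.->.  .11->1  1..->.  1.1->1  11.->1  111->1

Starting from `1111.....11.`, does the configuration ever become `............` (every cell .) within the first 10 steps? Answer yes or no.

no

1111.....11.  (fixed point — unchanged through step 10)
step 10 is 1111.....11., still not uniform .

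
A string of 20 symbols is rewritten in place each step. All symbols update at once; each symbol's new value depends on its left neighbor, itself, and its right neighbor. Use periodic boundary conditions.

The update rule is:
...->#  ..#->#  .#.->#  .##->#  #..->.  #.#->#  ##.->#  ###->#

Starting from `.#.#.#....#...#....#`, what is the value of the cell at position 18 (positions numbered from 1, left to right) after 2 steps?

######.####.###.####
####################
position 18 holds #

#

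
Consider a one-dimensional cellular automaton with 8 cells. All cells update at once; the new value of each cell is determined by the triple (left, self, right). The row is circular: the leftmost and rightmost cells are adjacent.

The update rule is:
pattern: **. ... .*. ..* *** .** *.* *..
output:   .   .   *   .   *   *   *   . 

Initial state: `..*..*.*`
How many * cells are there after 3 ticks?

2

tick 1: ..*..***
tick 2: ..*..**.
tick 3: ..*..*..
count of *: 2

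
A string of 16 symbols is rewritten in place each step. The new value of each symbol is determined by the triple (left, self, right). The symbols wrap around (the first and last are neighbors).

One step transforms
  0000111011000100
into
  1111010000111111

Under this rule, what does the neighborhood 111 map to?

At position 5 the neighborhood is 111; the next row has 1 there.

1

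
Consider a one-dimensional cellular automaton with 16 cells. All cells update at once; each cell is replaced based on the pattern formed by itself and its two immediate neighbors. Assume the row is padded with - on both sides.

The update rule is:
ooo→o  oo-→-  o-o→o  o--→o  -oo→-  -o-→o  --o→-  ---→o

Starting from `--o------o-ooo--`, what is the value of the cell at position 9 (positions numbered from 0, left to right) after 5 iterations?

o

o-oooooo-oo-o-oo
oo-oooo-o--ooo--
--o-oo-ooo--o-oo
o-oo--o-o-o-oo--
oo--o-oooooo--oo
position 9 holds o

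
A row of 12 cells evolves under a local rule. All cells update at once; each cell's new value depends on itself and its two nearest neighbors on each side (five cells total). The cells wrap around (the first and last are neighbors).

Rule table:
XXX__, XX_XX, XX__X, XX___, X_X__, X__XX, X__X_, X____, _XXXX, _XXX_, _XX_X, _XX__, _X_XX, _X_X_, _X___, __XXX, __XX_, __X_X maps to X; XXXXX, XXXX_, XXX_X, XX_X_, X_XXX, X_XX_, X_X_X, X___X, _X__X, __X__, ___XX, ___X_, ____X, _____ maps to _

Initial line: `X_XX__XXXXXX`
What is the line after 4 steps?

_X_XXXXX____
_XX_X__XXX__
_XX_X_XXXXX_
XXX__X_X__XX

XXX__X_X__XX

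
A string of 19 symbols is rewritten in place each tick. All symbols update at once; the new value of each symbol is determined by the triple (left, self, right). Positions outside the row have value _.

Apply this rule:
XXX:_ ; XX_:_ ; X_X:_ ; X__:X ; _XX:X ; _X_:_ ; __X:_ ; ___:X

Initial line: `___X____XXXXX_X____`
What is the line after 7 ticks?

_X_____XXX_X______X

XX__XXX_X______XXXX
X_X_X____XXXXX_X___
_____XXX_X______XXX
XXXX_X____XXXXX_X__
X_____XXX_X______XX
_XXXX_X____XXXXX_X_
_X_____XXX_X______X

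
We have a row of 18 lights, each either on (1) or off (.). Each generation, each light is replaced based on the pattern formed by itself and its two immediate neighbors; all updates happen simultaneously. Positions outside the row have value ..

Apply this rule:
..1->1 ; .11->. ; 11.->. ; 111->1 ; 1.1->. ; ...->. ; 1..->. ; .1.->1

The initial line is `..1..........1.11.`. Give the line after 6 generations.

1......1..........

.11.........11....
1..........1......
1.........11......
1........1........
1.......11........
1......1..........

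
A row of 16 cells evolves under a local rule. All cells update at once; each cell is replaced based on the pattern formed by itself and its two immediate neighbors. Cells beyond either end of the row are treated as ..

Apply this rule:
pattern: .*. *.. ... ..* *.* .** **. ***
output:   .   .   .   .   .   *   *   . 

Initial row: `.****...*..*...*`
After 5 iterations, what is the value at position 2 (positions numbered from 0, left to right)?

.

iteration 1: .*..*...........
iteration 2: ................
iteration 3: ................  (fixed point — unchanged through iteration 5)
position 2 holds .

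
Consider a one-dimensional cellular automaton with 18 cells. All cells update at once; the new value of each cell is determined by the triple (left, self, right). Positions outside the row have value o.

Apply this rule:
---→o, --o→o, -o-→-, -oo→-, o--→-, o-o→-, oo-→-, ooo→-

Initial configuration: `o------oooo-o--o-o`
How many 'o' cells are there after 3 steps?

6

--ooooo-------o---
-o------oooooo--oo
---ooooo-------o--
count of o: 6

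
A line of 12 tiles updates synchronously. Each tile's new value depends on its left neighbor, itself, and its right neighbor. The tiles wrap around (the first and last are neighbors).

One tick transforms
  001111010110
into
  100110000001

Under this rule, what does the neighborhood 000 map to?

At position 0 the neighborhood is 000; the next row has 1 there.

1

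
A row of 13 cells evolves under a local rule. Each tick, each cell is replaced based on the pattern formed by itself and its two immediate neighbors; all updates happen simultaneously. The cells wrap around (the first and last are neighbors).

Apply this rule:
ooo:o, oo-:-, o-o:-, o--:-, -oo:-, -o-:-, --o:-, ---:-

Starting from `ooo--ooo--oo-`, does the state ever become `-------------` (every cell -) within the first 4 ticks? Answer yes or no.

yes

-o----o------
-------------
all cells are - at tick 2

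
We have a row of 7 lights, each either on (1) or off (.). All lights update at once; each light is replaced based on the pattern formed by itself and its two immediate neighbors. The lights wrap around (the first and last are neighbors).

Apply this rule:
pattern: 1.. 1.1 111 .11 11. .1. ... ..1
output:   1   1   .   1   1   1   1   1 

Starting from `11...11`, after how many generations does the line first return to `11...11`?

.11111.
11...11

2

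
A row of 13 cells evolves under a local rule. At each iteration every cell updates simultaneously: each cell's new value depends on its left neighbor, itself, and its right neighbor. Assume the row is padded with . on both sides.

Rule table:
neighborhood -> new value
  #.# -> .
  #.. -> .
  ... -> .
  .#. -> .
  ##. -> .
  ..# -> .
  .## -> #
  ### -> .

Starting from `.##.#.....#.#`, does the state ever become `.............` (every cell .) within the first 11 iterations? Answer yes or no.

iteration 1: .#...........
iteration 2: .............
all cells are . at iteration 2

yes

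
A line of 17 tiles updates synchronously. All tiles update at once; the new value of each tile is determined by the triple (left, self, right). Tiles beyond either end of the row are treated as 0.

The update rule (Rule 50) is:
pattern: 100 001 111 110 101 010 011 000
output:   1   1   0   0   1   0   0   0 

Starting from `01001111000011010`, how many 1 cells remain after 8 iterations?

10110000100100101
01001001011011010
10110110100100101
01001001011011010  (repeats iteration 2; period 2)
iteration 8: 01001001011011010
count of 1: 8

8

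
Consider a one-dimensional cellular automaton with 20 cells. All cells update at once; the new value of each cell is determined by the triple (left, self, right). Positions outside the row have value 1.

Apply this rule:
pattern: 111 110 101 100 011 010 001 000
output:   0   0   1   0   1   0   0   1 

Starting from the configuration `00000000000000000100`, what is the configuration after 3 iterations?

00011111111111110101

01111111111111110000
11000000000000000110
00011111111111110101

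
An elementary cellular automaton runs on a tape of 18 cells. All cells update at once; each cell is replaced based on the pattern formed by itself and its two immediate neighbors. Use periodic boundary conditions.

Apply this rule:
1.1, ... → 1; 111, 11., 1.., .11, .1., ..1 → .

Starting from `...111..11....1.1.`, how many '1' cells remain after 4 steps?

11.........11..1..
...1111111........
11.........1111111
...1111111........
count of 1: 7

7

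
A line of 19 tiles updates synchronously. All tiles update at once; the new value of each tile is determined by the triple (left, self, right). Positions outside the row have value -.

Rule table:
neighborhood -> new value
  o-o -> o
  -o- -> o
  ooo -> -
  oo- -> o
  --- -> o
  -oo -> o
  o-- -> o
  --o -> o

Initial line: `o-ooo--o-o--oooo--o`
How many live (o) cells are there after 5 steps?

step 1: ooo-ooooooooo--oooo
step 2: o-ooo-------oooo--o
step 3: ooo-ooooooooo--oooo  (repeats step 1; period 2)
step 5: ooo-ooooooooo--oooo
count of o: 16

16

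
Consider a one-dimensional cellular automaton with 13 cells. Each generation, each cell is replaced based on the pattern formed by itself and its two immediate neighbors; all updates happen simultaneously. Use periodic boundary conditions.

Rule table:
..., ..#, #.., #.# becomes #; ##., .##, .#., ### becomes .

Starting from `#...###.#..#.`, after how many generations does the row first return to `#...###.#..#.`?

2

generation 1: .###...#.##.#
generation 2: #...###.#..#.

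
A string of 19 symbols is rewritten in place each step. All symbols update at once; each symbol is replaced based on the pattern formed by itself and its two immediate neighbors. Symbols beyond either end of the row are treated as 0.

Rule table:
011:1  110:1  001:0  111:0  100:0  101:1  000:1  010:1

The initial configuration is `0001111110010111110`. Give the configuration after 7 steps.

1001000010010111010

1101000010011100010
1111011010010101010
1001111110011111110
1001000010010000010
1001011010010111010
1001111110011101110
1001000010010111010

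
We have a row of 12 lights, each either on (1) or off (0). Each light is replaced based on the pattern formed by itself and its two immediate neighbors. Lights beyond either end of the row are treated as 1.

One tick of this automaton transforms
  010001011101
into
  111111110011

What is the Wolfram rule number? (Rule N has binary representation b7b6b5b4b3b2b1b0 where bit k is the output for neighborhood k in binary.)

position 8: 111 → 0  (bit 7 = 0)
position 9: 110 → 0  (bit 6 = 0)
position 0: 101 → 1  (bit 5 = 1)
position 2: 100 → 1  (bit 4 = 1)
position 7: 011 → 1  (bit 3 = 1)
position 1: 010 → 1  (bit 2 = 1)
position 4: 001 → 1  (bit 1 = 1)
position 3: 000 → 1  (bit 0 = 1)
bits b7..b0 = 00111111 = 63

63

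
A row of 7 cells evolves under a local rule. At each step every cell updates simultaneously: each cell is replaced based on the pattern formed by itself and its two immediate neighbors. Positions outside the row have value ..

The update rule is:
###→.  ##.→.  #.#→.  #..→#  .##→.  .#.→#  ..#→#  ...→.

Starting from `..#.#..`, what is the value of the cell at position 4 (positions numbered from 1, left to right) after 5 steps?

.##.##.
#.....#
##...##
..#.#..  (repeats step 0; period 4)
step 5: .##.##.
position 4 holds .

.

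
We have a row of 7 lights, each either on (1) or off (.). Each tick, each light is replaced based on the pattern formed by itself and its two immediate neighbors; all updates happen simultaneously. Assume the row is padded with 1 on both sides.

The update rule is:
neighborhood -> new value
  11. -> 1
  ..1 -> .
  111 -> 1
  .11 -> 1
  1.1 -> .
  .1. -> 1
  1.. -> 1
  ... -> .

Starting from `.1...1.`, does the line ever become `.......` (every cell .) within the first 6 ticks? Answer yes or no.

no

tick 1: .11..1.
tick 2: .111.1.
tick 3: .111.1.  (fixed point — unchanged through tick 6)
tick 6 is .111.1., still not uniform .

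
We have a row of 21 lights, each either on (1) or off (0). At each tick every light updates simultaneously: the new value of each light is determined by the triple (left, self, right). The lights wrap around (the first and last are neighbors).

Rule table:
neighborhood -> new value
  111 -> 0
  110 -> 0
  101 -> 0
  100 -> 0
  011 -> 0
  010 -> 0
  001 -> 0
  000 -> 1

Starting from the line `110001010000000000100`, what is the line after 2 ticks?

110001110000000000111

000100000111111110000
110001110000000000111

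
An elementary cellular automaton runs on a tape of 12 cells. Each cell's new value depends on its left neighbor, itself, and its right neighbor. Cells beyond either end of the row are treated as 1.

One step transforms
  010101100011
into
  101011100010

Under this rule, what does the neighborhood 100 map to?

At position 7 the neighborhood is 100; the next row has 0 there.

0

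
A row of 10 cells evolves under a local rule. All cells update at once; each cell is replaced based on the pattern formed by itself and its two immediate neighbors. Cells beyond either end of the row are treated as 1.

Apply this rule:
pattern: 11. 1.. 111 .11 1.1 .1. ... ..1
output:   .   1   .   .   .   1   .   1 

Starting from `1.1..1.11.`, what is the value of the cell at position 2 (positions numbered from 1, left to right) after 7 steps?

step 1: ..1111....
step 2: 11....1..1
step 3: ..1..1111.
step 4: 11111.....
step 5: .....1...1
step 6: 1...111.1.
step 7: .1.1....1.
position 2 holds 1

1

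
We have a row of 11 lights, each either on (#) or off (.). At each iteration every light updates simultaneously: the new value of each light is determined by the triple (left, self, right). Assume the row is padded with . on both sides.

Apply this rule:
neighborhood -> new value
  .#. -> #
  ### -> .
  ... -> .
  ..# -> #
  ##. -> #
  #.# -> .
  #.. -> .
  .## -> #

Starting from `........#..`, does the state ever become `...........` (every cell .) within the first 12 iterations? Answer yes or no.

.......##..
......###..
.....##.#..
....###.#..
...##.#.#..
..###.#.#..
.##.#.#.#..
###.#.#.#..
#.#.#.#.#..
#.#.#.#.#..  (fixed point — unchanged through iteration 12)
iteration 12 is #.#.#.#.#.., still not uniform .

no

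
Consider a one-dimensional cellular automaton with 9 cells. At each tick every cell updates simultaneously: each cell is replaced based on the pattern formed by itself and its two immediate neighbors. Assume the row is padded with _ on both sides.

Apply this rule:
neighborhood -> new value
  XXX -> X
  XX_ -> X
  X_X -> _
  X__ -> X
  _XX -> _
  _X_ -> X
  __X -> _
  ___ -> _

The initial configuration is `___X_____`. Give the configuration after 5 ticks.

___XX____
____XX___
_____XX__
______XX_
_______XX

_______XX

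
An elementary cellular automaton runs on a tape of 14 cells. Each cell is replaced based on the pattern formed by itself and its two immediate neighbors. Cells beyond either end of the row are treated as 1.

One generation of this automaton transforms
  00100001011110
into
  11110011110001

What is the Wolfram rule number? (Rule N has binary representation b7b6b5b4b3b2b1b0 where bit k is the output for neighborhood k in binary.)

62

position 10: 111 → 0  (bit 7 = 0)
position 12: 110 → 0  (bit 6 = 0)
position 8: 101 → 1  (bit 5 = 1)
position 0: 100 → 1  (bit 4 = 1)
position 9: 011 → 1  (bit 3 = 1)
position 2: 010 → 1  (bit 2 = 1)
position 1: 001 → 1  (bit 1 = 1)
position 4: 000 → 0  (bit 0 = 0)
bits b7..b0 = 00111110 = 62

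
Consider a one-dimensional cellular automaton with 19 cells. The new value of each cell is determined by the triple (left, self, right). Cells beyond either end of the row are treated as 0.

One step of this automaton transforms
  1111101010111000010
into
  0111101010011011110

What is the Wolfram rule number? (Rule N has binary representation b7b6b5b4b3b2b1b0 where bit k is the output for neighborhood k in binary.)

position 1: 111 → 1  (bit 7 = 1)
position 4: 110 → 1  (bit 6 = 1)
position 5: 101 → 0  (bit 5 = 0)
position 13: 100 → 0  (bit 4 = 0)
position 0: 011 → 0  (bit 3 = 0)
position 6: 010 → 1  (bit 2 = 1)
position 16: 001 → 1  (bit 1 = 1)
position 14: 000 → 1  (bit 0 = 1)
bits b7..b0 = 11000111 = 199

199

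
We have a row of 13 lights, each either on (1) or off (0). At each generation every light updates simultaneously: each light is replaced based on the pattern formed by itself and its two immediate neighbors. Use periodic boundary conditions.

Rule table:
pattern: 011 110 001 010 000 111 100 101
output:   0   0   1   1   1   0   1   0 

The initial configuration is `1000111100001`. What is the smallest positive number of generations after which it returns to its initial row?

generation 1: 0111000011110
generation 2: 1000111100001

2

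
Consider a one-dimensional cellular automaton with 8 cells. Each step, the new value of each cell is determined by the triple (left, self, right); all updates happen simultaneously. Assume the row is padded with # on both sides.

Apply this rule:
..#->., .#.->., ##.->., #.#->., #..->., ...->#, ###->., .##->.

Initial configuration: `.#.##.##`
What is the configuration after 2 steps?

.######.

........
.######.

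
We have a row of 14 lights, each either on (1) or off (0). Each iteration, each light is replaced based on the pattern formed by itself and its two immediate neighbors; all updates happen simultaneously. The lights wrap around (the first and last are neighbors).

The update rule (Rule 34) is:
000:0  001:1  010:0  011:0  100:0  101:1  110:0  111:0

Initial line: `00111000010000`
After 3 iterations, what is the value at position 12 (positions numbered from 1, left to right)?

iteration 1: 01000000100000
iteration 2: 10000001000000
iteration 3: 00000010000001
position 12 holds 0

0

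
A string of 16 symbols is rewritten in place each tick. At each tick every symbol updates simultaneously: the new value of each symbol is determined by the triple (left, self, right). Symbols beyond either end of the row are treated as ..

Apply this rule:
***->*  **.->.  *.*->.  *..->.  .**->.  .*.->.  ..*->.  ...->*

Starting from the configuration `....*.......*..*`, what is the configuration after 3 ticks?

........*....**.

tick 1: ***...*****.....
tick 2: .*..*..***..****
tick 3: ........*....**.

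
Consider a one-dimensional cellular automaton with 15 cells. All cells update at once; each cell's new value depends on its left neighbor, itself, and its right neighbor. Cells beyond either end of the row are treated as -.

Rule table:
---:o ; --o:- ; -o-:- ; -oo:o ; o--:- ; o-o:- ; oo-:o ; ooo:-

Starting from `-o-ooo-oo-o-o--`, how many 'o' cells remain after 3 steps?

---o-o-oo-----o
oo-----oo-ooo--
oo-ooo-oo-o-o-o
count of o: 10

10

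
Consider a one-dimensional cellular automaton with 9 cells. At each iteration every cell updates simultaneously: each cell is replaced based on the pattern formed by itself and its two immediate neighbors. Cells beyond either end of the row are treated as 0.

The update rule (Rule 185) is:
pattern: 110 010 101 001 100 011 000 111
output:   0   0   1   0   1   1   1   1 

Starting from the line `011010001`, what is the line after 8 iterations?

001010101

iteration 1: 010101100
iteration 2: 001011011
iteration 3: 100110110
iteration 4: 010101101
iteration 5: 001011010
iteration 6: 100110101
iteration 7: 010101010
iteration 8: 001010101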